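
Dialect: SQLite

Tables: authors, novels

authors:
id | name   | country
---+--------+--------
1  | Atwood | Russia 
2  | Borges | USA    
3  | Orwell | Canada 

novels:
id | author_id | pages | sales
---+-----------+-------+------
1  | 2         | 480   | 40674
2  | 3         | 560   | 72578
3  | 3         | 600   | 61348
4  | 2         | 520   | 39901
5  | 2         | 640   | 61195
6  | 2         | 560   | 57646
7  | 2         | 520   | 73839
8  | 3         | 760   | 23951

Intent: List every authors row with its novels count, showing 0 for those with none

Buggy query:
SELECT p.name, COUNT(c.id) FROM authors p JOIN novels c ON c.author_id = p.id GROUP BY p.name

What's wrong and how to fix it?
Bug: INNER JOIN drops authors rows that have no matching novels rows

Fix: Switch to LEFT JOIN to retain unmatched parent rows

Corrected query:
SELECT p.name, COUNT(c.id) FROM authors p LEFT JOIN novels c ON c.author_id = p.id GROUP BY p.name

Result:
name   | COUNT(c.id)
-------+------------
Atwood | 0          
Borges | 5          
Orwell | 3          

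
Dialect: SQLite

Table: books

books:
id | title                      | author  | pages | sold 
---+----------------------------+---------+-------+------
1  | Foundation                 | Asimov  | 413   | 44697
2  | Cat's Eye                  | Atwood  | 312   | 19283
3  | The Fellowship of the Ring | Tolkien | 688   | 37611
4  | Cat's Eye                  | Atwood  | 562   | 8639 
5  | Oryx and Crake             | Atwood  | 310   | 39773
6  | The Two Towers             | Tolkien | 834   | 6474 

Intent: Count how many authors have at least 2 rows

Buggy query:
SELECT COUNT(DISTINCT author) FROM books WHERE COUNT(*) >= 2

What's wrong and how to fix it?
Bug: COUNT(*) cannot appear in WHERE; the per-group count doesn't exist yet

Fix: Use a subquery that GROUPs and filters with HAVING, then count its rows

Corrected query:
SELECT COUNT(*) FROM (SELECT author FROM books GROUP BY author HAVING COUNT(*) >= 2)

Result:
COUNT(*)
--------
2       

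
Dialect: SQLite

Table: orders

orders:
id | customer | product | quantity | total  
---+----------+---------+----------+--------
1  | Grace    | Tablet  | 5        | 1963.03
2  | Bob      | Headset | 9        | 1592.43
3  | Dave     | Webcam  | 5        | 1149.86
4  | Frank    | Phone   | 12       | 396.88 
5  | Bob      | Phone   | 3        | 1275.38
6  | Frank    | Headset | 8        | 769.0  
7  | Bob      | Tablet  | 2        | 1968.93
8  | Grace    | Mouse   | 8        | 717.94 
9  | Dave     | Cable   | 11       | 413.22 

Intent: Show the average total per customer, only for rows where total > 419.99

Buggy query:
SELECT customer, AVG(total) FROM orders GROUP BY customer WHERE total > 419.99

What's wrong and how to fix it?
Bug: Row-level WHERE must come before GROUP BY in the clause order

Fix: Move the WHERE clause before GROUP BY

Corrected query:
SELECT customer, AVG(total) FROM orders WHERE total > 419.99 GROUP BY customer

Result:
customer | AVG(total) 
---------+------------
Bob      | 1612.246667
Dave     | 1149.86    
Frank    | 769        
Grace    | 1340.485   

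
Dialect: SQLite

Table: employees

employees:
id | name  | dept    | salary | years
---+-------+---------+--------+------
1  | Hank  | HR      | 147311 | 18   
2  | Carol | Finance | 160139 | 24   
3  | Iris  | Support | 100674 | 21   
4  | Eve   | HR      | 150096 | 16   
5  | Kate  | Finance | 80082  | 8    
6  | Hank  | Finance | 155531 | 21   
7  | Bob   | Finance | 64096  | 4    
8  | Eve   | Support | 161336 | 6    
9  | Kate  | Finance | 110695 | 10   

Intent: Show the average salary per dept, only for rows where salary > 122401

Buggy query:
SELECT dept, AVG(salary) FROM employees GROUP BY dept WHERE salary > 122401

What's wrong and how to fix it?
Bug: WHERE cannot follow GROUP BY

Fix: Move the WHERE clause before GROUP BY

Corrected query:
SELECT dept, AVG(salary) FROM employees WHERE salary > 122401 GROUP BY dept

Result:
dept    | AVG(salary)
--------+------------
Finance | 157835     
HR      | 148703.5   
Support | 161336     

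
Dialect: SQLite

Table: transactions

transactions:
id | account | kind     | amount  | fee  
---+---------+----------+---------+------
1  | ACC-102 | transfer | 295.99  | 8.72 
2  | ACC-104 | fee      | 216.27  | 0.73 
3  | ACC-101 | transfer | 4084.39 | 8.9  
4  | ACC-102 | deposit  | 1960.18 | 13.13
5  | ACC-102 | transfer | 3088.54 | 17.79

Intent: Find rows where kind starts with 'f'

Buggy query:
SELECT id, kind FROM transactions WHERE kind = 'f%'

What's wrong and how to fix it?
Bug: '=' compares the literal string including the % character; pattern matching needs LIKE

Fix: Replace '=' with LIKE so 'f%' is treated as a pattern

Corrected query:
SELECT id, kind FROM transactions WHERE kind LIKE 'f%'

Result:
id | kind
---+-----
2  | fee 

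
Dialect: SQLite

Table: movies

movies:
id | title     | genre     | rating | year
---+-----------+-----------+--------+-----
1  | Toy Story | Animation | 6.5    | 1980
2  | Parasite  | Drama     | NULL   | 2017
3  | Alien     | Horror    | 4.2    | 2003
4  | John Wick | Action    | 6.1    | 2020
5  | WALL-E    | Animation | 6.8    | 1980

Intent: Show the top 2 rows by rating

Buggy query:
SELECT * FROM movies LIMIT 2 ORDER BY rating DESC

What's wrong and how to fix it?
Bug: LIMIT must come after ORDER BY

Fix: Swap the clauses: ORDER BY first, then LIMIT

Corrected query:
SELECT * FROM movies ORDER BY rating DESC LIMIT 2

Result:
id | title     | genre     | rating | year
---+-----------+-----------+--------+-----
5  | WALL-E    | Animation | 6.8    | 1980
1  | Toy Story | Animation | 6.5    | 1980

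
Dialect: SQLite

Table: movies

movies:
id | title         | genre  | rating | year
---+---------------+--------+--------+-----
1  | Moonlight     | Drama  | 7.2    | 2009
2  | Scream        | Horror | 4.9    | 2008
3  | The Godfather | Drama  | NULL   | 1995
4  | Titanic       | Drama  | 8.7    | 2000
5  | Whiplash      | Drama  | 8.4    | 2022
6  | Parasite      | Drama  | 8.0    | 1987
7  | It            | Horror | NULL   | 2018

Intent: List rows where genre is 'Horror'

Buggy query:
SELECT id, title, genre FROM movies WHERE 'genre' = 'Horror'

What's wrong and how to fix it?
Bug: 'genre' in single quotes is a string literal, not the column; the comparison is literal-vs-literal and never true

Fix: Remove the quotes around the column name (or use double quotes for an identifier)

Corrected query:
SELECT id, title, genre FROM movies WHERE genre = 'Horror'

Result:
id | title  | genre 
---+--------+-------
2  | Scream | Horror
7  | It     | Horror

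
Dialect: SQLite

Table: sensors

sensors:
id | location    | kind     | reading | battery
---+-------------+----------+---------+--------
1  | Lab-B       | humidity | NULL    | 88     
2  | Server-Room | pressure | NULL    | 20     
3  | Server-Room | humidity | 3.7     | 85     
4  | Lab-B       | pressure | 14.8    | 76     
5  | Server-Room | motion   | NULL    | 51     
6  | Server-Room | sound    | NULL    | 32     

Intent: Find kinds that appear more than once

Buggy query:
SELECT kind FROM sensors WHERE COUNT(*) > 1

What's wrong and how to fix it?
Bug: COUNT(*) is an aggregate and cannot be used in WHERE

Fix: GROUP BY kind, then filter groups with HAVING COUNT(*) > 1

Corrected query:
SELECT kind FROM sensors GROUP BY kind HAVING COUNT(*) > 1

Result:
kind    
--------
humidity
pressure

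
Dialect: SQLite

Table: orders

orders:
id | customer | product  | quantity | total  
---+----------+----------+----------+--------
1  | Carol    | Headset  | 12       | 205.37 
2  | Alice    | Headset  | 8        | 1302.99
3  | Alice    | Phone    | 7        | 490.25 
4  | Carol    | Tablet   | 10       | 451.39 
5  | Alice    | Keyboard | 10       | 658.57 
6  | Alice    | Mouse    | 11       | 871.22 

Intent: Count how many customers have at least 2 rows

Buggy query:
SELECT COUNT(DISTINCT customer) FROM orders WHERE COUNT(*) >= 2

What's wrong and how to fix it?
Bug: COUNT(*) cannot appear in WHERE; the per-group count doesn't exist yet

Fix: Use a subquery that GROUPs and filters with HAVING, then count its rows

Corrected query:
SELECT COUNT(*) FROM (SELECT customer FROM orders GROUP BY customer HAVING COUNT(*) >= 2)

Result:
COUNT(*)
--------
2       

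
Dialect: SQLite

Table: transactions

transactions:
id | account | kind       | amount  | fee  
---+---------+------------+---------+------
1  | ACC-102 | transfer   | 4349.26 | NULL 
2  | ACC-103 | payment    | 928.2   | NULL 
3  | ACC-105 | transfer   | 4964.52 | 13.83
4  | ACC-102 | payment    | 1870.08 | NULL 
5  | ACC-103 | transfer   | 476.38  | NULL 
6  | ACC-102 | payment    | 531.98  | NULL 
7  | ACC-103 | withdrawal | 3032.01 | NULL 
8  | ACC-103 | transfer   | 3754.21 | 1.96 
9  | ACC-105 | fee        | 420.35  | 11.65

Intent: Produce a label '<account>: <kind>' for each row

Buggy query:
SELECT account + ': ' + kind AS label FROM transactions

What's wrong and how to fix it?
Bug: SQLite uses || for string concatenation; + coerces text to numbers (yielding 0)

Fix: Replace + with || to concatenate text

Corrected query:
SELECT account || ': ' || kind AS label FROM transactions

Result:
label              
-------------------
ACC-102: transfer  
ACC-103: payment   
ACC-105: transfer  
ACC-102: payment   
ACC-103: transfer  
ACC-102: payment   
ACC-103: withdrawal
ACC-103: transfer  
ACC-105: fee       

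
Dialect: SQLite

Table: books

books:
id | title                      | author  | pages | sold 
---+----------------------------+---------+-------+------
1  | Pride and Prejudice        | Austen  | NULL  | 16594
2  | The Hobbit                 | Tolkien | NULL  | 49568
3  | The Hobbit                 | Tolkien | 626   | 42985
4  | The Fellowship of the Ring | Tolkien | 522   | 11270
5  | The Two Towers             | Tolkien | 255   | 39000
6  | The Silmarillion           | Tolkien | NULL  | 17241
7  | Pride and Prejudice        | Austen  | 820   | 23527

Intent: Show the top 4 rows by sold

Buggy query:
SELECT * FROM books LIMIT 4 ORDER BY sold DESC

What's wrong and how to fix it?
Bug: LIMIT must come after ORDER BY

Fix: Swap the clauses: ORDER BY first, then LIMIT

Corrected query:
SELECT * FROM books ORDER BY sold DESC LIMIT 4

Result:
id | title               | author  | pages | sold 
---+---------------------+---------+-------+------
2  | The Hobbit          | Tolkien | NULL  | 49568
3  | The Hobbit          | Tolkien | 626   | 42985
5  | The Two Towers      | Tolkien | 255   | 39000
7  | Pride and Prejudice | Austen  | 820   | 23527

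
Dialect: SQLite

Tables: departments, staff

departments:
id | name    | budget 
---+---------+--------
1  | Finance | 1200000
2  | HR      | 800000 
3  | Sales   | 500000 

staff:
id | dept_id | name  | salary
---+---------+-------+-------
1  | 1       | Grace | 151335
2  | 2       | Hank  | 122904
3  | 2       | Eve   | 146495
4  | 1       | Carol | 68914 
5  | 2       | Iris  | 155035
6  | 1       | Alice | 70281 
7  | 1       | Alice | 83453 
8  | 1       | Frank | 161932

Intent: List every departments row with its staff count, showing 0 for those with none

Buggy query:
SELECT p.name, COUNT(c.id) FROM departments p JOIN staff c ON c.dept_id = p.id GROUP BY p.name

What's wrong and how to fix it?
Bug: INNER JOIN drops departments rows that have no matching staff rows

Fix: Use LEFT JOIN so parents without children still appear (COUNT(c.id) gives 0)

Corrected query:
SELECT p.name, COUNT(c.id) FROM departments p LEFT JOIN staff c ON c.dept_id = p.id GROUP BY p.name

Result:
name    | COUNT(c.id)
--------+------------
Finance | 5          
HR      | 3          
Sales   | 0          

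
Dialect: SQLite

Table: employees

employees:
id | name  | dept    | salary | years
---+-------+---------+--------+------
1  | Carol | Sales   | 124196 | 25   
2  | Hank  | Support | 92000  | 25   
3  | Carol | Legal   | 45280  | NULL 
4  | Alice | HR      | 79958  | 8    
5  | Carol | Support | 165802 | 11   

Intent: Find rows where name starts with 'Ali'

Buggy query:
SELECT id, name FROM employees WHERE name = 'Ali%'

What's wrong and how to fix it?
Bug: '=' compares the literal string including the % character; pattern matching needs LIKE

Fix: Use LIKE for wildcard pattern matching

Corrected query:
SELECT id, name FROM employees WHERE name LIKE 'Ali%'

Result:
id | name 
---+------
4  | Alice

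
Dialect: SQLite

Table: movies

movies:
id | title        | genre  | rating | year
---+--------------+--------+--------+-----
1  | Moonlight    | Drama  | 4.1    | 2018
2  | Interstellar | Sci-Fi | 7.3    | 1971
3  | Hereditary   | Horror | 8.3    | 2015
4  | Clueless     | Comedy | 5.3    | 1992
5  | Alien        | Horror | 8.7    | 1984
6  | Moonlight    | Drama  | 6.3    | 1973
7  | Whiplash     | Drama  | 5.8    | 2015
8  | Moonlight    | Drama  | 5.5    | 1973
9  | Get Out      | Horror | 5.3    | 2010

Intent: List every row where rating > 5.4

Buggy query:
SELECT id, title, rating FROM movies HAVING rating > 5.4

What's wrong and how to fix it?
Bug: HAVING filters the output of aggregation, but this query has no GROUP BY and no aggregate functions, so SQLite rejects it (HAVING clause on a non-aggregate query); the condition here is per row

Fix: Use WHERE for row-level filtering

Corrected query:
SELECT id, title, rating FROM movies WHERE rating > 5.4

Result:
id | title        | rating
---+--------------+-------
2  | Interstellar | 7.3   
3  | Hereditary   | 8.3   
5  | Alien        | 8.7   
6  | Moonlight    | 6.3   
7  | Whiplash     | 5.8   
8  | Moonlight    | 5.5   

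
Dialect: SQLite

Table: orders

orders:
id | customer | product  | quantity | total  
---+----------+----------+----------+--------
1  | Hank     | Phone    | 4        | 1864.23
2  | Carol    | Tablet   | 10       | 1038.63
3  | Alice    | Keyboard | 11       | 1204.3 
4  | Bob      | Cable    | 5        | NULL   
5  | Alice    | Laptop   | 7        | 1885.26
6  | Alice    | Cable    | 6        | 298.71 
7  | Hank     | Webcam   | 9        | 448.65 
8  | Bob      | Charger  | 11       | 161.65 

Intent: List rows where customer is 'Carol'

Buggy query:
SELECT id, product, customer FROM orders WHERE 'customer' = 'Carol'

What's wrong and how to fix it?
Bug: 'customer' in single quotes is a string literal, not the column; the comparison is literal-vs-literal and never true

Fix: Remove the quotes around the column name (or use double quotes for an identifier)

Corrected query:
SELECT id, product, customer FROM orders WHERE customer = 'Carol'

Result:
id | product | customer
---+---------+---------
2  | Tablet  | Carol   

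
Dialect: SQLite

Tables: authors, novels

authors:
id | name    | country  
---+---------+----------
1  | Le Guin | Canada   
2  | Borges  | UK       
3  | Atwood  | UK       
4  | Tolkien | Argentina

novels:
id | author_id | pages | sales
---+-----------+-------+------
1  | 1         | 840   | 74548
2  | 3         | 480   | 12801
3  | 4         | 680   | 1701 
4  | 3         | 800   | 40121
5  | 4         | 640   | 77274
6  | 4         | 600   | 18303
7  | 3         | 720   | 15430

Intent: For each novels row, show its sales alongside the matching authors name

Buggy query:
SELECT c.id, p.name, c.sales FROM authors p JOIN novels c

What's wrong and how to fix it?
Bug: JOIN with no ON clause produces a cartesian product; every novels row pairs with every authors row

Fix: Add ON c.author_id = p.id to the JOIN

Corrected query:
SELECT c.id, p.name, c.sales FROM authors p JOIN novels c ON c.author_id = p.id

Result:
id | name    | sales
---+---------+------
1  | Le Guin | 74548
2  | Atwood  | 12801
3  | Tolkien | 1701 
4  | Atwood  | 40121
5  | Tolkien | 77274
6  | Tolkien | 18303
7  | Atwood  | 15430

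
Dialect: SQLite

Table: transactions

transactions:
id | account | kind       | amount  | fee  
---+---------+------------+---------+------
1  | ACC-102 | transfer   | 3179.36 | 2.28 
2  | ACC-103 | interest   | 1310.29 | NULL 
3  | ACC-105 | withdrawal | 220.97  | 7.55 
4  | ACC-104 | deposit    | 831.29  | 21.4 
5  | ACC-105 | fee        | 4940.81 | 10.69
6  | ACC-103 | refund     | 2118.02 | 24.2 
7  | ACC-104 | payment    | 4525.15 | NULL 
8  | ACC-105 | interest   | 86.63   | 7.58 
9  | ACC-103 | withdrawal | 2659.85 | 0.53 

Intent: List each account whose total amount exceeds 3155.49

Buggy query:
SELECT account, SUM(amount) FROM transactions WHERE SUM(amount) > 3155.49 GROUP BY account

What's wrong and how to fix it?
Bug: WHERE runs before GROUP BY, so aggregates aren't available there

Fix: Use HAVING (which filters groups after aggregation) instead of WHERE

Corrected query:
SELECT account, SUM(amount) FROM transactions GROUP BY account HAVING SUM(amount) > 3155.49

Result:
account | SUM(amount)
--------+------------
ACC-102 | 3179.36    
ACC-103 | 6088.16    
ACC-104 | 5356.44    
ACC-105 | 5248.41    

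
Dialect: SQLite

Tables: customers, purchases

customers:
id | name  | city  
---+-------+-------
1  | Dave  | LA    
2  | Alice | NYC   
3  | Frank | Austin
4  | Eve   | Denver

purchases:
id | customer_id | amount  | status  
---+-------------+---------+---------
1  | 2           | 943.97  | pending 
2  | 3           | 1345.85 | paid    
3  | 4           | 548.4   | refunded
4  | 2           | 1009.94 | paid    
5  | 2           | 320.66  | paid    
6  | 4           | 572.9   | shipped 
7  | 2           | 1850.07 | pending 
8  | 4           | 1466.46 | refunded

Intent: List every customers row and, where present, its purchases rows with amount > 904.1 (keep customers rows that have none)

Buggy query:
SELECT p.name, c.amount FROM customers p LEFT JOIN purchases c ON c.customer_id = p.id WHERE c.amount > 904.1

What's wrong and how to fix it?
Bug: Filtering c.amount in WHERE discards the NULL rows produced by LEFT JOIN, turning it into an inner join

Fix: Move the right-table condition into the ON clause so unmatched parents are kept

Corrected query:
SELECT p.name, c.amount FROM customers p LEFT JOIN purchases c ON c.customer_id = p.id AND c.amount > 904.1

Result:
name  | amount 
------+--------
Dave  | NULL   
Alice | 943.97 
Alice | 1009.94
Alice | 1850.07
Frank | 1345.85
Eve   | 1466.46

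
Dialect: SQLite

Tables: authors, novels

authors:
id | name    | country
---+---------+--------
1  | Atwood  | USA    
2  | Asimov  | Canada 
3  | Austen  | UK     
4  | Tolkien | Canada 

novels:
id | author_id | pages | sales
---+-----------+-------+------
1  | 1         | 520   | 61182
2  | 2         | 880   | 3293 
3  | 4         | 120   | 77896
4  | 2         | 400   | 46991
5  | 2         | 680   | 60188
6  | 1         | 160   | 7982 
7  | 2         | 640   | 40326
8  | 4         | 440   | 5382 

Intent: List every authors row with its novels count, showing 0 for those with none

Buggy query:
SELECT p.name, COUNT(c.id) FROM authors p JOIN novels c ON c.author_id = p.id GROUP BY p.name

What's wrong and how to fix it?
Bug: An inner join excludes parents with zero children

Fix: Switch to LEFT JOIN to retain unmatched parent rows

Corrected query:
SELECT p.name, COUNT(c.id) FROM authors p LEFT JOIN novels c ON c.author_id = p.id GROUP BY p.name

Result:
name    | COUNT(c.id)
--------+------------
Asimov  | 4          
Atwood  | 2          
Austen  | 0          
Tolkien | 2          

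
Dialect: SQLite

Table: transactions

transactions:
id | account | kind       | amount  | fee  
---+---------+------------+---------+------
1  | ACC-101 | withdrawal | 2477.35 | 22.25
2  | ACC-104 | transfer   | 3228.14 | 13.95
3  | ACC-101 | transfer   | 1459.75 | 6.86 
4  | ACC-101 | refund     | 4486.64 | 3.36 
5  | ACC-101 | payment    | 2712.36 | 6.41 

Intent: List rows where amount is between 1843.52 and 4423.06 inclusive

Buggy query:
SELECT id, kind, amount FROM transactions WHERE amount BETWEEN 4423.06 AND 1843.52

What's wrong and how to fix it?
Bug: The bounds are reversed; BETWEEN a AND b requires a <= b to match anything

Fix: Write BETWEEN 1843.52 AND 4423.06

Corrected query:
SELECT id, kind, amount FROM transactions WHERE amount BETWEEN 1843.52 AND 4423.06

Result:
id | kind       | amount 
---+------------+--------
1  | withdrawal | 2477.35
2  | transfer   | 3228.14
5  | payment    | 2712.36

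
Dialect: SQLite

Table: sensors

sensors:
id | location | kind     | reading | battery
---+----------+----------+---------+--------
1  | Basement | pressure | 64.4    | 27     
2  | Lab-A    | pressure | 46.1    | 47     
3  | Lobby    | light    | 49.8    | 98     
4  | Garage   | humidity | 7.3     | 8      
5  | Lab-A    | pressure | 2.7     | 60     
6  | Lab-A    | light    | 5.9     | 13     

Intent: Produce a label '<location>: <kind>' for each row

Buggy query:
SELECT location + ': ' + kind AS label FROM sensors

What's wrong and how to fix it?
Bug: SQLite uses || for string concatenation; + coerces text to numbers (yielding 0)

Fix: Use the || operator for string concatenation

Corrected query:
SELECT location || ': ' || kind AS label FROM sensors

Result:
label             
------------------
Basement: pressure
Lab-A: pressure   
Lobby: light      
Garage: humidity  
Lab-A: pressure   
Lab-A: light      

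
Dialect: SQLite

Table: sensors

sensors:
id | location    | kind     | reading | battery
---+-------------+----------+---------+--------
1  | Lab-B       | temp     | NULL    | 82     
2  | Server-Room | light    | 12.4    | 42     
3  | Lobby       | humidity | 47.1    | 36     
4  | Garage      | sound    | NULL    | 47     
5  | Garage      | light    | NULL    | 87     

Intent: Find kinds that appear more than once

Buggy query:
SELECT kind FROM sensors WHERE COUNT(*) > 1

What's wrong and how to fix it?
Bug: WHERE can't reference COUNT(*); aggregates are computed after WHERE

Fix: Group first, then use HAVING for the count condition

Corrected query:
SELECT kind FROM sensors GROUP BY kind HAVING COUNT(*) > 1

Result:
kind 
-----
light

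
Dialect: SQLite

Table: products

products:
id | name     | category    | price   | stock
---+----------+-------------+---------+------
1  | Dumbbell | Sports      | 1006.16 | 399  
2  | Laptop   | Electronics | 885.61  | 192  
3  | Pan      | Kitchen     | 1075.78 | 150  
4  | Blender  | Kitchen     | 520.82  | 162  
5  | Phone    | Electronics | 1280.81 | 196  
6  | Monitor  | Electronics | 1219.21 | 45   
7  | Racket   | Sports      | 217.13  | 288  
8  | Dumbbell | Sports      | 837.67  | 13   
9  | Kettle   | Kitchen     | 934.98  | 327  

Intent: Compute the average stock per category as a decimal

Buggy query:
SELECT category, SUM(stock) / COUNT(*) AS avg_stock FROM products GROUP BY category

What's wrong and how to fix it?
Bug: Both operands are integers, so '/' performs integer division and truncates

Fix: Multiply by 1.0 (or CAST to REAL) to force floating-point division

Corrected query:
SELECT category, SUM(stock) * 1.0 / COUNT(*) AS avg_stock FROM products GROUP BY category

Result:
category    | avg_stock 
------------+-----------
Electronics | 144.333333
Kitchen     | 213       
Sports      | 233.333333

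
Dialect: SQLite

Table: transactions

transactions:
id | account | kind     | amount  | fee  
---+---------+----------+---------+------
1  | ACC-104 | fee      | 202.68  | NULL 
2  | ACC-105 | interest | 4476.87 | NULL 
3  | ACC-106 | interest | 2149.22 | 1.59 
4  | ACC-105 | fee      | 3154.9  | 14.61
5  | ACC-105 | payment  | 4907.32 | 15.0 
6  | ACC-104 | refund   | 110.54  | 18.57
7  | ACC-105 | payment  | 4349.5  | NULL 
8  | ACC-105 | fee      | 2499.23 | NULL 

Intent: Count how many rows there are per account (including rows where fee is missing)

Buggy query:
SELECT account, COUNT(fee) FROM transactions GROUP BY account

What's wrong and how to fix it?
Bug: COUNT(column) counts non-NULL values only; rows with NULL fee aren't counted

Fix: Replace COUNT(fee) with COUNT(*)

Corrected query:
SELECT account, COUNT(*) FROM transactions GROUP BY account

Result:
account | COUNT(*)
--------+---------
ACC-104 | 2       
ACC-105 | 5       
ACC-106 | 1       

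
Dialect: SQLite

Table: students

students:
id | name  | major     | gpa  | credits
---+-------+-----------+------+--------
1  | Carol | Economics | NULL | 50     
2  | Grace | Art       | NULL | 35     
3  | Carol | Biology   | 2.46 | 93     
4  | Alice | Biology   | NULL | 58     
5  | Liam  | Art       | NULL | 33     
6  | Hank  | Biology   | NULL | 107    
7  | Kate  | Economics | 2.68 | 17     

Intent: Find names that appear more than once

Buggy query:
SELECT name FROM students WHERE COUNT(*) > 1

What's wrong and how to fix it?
Bug: WHERE can't reference COUNT(*); aggregates are computed after WHERE

Fix: Group first, then use HAVING for the count condition

Corrected query:
SELECT name FROM students GROUP BY name HAVING COUNT(*) > 1

Result:
name 
-----
Carol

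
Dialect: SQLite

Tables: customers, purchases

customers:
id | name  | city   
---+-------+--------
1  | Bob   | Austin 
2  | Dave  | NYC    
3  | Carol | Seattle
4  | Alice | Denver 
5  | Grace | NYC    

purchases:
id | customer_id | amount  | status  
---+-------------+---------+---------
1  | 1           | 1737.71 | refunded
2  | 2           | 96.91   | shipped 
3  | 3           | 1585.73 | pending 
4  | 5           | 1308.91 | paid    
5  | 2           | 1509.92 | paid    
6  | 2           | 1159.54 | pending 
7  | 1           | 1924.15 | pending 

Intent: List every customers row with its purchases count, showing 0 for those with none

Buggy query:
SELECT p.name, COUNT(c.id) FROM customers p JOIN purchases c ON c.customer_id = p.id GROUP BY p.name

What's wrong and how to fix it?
Bug: An inner join excludes parents with zero children

Fix: Use LEFT JOIN so parents without children still appear (COUNT(c.id) gives 0)

Corrected query:
SELECT p.name, COUNT(c.id) FROM customers p LEFT JOIN purchases c ON c.customer_id = p.id GROUP BY p.name

Result:
name  | COUNT(c.id)
------+------------
Alice | 0          
Bob   | 2          
Carol | 1          
Dave  | 3          
Grace | 1          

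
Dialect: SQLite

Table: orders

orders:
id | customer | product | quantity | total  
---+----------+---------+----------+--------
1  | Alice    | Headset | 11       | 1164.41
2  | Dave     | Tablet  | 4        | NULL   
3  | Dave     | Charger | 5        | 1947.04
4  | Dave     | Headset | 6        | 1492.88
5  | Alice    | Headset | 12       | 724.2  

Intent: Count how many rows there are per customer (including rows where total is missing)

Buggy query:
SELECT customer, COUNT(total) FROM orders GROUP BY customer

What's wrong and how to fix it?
Bug: COUNT(total) skips NULLs, so groups with missing total are undercounted

Fix: Replace COUNT(total) with COUNT(*)

Corrected query:
SELECT customer, COUNT(*) FROM orders GROUP BY customer

Result:
customer | COUNT(*)
---------+---------
Alice    | 2       
Dave     | 3       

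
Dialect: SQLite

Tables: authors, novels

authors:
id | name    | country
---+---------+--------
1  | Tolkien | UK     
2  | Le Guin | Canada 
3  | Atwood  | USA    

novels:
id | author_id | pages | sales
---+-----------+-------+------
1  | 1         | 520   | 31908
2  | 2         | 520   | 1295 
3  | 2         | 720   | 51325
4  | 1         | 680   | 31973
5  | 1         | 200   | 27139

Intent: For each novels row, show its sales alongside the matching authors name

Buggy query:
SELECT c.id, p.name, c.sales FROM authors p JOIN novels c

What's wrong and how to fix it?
Bug: Missing join condition: each novels row is matched to all authors rows instead of just its own

Fix: Add ON c.author_id = p.id to the JOIN

Corrected query:
SELECT c.id, p.name, c.sales FROM authors p JOIN novels c ON c.author_id = p.id

Result:
id | name    | sales
---+---------+------
1  | Tolkien | 31908
2  | Le Guin | 1295 
3  | Le Guin | 51325
4  | Tolkien | 31973
5  | Tolkien | 27139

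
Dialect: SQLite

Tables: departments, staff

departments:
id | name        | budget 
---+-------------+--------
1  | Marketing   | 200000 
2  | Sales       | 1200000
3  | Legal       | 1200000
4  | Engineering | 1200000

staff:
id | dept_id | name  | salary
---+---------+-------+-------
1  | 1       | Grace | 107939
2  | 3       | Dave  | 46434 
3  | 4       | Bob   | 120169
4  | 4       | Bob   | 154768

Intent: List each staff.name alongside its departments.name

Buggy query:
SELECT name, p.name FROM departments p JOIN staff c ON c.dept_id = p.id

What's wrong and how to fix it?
Bug: 'name' exists in both joined tables, so the database can't tell which one is meant

Fix: Prefix ambiguous columns with the table alias

Corrected query:
SELECT c.name, p.name FROM departments p JOIN staff c ON c.dept_id = p.id

Result:
name  | name       
------+------------
Grace | Marketing  
Dave  | Legal      
Bob   | Engineering
Bob   | Engineering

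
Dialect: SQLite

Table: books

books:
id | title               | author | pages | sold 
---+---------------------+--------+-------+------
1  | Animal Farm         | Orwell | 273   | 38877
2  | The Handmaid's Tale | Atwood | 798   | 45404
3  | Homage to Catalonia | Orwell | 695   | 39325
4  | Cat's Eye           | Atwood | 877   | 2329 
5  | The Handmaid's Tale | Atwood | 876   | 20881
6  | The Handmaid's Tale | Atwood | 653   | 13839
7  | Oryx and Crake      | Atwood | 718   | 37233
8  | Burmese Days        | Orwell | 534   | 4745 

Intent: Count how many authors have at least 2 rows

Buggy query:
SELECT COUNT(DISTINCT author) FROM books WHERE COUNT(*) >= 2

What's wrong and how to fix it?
Bug: WHERE filters individual rows, not groups, so a group-level COUNT is invalid there

Fix: Use a subquery that GROUPs and filters with HAVING, then count its rows

Corrected query:
SELECT COUNT(*) FROM (SELECT author FROM books GROUP BY author HAVING COUNT(*) >= 2)

Result:
COUNT(*)
--------
2       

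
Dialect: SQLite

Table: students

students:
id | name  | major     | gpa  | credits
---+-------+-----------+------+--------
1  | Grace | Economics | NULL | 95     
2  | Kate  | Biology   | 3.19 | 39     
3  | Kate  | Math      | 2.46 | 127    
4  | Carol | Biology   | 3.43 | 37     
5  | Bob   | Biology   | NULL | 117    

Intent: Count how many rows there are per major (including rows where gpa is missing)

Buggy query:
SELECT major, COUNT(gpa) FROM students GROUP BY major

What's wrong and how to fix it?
Bug: COUNT(column) counts non-NULL values only; rows with NULL gpa aren't counted

Fix: Replace COUNT(gpa) with COUNT(*)

Corrected query:
SELECT major, COUNT(*) FROM students GROUP BY major

Result:
major     | COUNT(*)
----------+---------
Biology   | 3       
Economics | 1       
Math      | 1       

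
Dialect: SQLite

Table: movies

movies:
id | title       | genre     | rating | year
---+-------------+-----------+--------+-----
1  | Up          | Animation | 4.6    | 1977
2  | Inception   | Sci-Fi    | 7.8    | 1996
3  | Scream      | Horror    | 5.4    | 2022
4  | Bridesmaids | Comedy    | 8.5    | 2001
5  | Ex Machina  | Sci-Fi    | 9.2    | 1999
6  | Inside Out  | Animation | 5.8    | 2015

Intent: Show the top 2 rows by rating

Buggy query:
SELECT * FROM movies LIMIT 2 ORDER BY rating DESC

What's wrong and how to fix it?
Bug: ORDER BY cannot follow LIMIT; LIMIT is the final clause

Fix: Swap the clauses: ORDER BY first, then LIMIT

Corrected query:
SELECT * FROM movies ORDER BY rating DESC LIMIT 2

Result:
id | title       | genre  | rating | year
---+-------------+--------+--------+-----
5  | Ex Machina  | Sci-Fi | 9.2    | 1999
4  | Bridesmaids | Comedy | 8.5    | 2001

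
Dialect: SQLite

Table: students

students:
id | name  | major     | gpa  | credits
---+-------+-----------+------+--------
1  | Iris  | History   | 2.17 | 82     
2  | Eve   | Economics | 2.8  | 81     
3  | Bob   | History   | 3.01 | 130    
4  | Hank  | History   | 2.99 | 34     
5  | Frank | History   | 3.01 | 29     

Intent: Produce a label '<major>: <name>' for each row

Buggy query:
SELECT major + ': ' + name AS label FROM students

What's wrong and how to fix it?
Bug: SQLite uses || for string concatenation; + coerces text to numbers (yielding 0)

Fix: Replace + with || to concatenate text

Corrected query:
SELECT major || ': ' || name AS label FROM students

Result:
label         
--------------
History: Iris 
Economics: Eve
History: Bob  
History: Hank 
History: Frank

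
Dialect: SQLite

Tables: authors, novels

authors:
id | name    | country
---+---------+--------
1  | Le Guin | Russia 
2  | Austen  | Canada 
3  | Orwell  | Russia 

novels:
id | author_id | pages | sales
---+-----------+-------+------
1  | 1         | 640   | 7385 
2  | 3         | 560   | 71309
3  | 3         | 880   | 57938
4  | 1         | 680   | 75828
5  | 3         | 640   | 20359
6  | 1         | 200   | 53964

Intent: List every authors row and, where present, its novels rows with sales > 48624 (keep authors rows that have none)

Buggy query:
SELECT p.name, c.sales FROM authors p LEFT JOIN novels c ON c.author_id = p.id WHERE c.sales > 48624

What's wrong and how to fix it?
Bug: Filtering c.sales in WHERE discards the NULL rows produced by LEFT JOIN, turning it into an inner join

Fix: Move the right-table condition into the ON clause so unmatched parents are kept

Corrected query:
SELECT p.name, c.sales FROM authors p LEFT JOIN novels c ON c.author_id = p.id AND c.sales > 48624

Result:
name    | sales
--------+------
Le Guin | 53964
Le Guin | 75828
Austen  | NULL 
Orwell  | 57938
Orwell  | 71309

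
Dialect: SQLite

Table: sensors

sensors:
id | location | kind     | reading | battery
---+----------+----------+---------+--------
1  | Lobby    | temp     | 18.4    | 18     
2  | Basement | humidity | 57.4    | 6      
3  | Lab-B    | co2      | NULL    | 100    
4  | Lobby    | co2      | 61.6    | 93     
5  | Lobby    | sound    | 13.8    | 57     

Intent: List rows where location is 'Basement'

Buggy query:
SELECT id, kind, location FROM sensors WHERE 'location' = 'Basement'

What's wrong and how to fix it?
Bug: Single quotes denote string literals in SQL; the column name is being compared as a constant string

Fix: Remove the quotes around the column name (or use double quotes for an identifier)

Corrected query:
SELECT id, kind, location FROM sensors WHERE location = 'Basement'

Result:
id | kind     | location
---+----------+---------
2  | humidity | Basement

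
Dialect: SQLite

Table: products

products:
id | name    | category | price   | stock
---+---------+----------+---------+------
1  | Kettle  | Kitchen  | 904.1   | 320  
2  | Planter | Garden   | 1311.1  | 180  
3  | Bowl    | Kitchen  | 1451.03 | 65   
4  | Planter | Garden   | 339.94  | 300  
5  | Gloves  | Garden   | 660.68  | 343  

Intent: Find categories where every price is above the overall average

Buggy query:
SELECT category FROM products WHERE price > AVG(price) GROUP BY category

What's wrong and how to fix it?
Bug: AVG() is an aggregate; it can't sit directly in WHERE

Fix: Use a subquery for AVG and a HAVING MIN(...) filter so the condition holds for every row in the group

Corrected query:
SELECT category FROM products GROUP BY category HAVING MIN(price) > (SELECT AVG(price) FROM products)

Result:
(no rows)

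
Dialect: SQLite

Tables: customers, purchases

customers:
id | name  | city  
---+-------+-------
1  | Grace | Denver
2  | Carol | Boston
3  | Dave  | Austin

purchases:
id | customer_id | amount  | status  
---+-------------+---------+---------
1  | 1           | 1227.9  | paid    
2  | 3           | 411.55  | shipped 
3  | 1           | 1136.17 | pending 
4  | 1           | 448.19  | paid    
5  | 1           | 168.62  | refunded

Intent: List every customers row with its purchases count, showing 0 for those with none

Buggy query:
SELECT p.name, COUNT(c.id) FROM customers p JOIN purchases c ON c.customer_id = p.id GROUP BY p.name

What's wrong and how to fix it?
Bug: INNER JOIN drops customers rows that have no matching purchases rows

Fix: Switch to LEFT JOIN to retain unmatched parent rows

Corrected query:
SELECT p.name, COUNT(c.id) FROM customers p LEFT JOIN purchases c ON c.customer_id = p.id GROUP BY p.name

Result:
name  | COUNT(c.id)
------+------------
Carol | 0          
Dave  | 1          
Grace | 4          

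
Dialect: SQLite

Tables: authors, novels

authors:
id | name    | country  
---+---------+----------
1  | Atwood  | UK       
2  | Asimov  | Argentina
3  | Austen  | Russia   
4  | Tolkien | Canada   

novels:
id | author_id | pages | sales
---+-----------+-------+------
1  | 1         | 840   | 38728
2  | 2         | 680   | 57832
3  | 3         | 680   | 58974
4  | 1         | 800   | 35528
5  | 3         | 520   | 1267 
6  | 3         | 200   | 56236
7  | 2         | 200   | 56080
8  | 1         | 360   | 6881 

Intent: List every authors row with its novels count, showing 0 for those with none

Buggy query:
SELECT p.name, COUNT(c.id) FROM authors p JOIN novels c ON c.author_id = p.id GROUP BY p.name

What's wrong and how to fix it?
Bug: INNER JOIN drops authors rows that have no matching novels rows

Fix: Use LEFT JOIN so parents without children still appear (COUNT(c.id) gives 0)

Corrected query:
SELECT p.name, COUNT(c.id) FROM authors p LEFT JOIN novels c ON c.author_id = p.id GROUP BY p.name

Result:
name    | COUNT(c.id)
--------+------------
Asimov  | 2          
Atwood  | 3          
Austen  | 3          
Tolkien | 0          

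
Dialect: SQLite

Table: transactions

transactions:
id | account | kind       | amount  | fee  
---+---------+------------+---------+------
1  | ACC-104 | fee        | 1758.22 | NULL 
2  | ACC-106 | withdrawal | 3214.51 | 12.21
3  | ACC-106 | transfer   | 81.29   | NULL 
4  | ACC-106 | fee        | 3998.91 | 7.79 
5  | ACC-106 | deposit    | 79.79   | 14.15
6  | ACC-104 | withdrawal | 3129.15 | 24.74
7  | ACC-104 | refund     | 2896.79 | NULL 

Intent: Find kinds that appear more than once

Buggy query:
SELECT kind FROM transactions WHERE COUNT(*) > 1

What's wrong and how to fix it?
Bug: WHERE can't reference COUNT(*); aggregates are computed after WHERE

Fix: Group first, then use HAVING for the count condition

Corrected query:
SELECT kind FROM transactions GROUP BY kind HAVING COUNT(*) > 1

Result:
kind      
----------
fee       
withdrawal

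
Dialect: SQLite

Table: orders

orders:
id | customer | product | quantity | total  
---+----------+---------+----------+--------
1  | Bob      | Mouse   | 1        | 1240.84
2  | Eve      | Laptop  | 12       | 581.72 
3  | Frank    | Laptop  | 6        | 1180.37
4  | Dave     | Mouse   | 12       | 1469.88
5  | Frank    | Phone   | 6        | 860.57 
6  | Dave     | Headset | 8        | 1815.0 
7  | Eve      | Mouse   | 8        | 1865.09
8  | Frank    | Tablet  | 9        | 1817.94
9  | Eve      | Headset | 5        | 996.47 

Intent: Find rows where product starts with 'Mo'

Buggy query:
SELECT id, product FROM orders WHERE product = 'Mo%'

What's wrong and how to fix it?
Bug: Wildcards only work with LIKE; '=' treats '%' as a literal character

Fix: Replace '=' with LIKE so 'Mo%' is treated as a pattern

Corrected query:
SELECT id, product FROM orders WHERE product LIKE 'Mo%'

Result:
id | product
---+--------
1  | Mouse  
4  | Mouse  
7  | Mouse  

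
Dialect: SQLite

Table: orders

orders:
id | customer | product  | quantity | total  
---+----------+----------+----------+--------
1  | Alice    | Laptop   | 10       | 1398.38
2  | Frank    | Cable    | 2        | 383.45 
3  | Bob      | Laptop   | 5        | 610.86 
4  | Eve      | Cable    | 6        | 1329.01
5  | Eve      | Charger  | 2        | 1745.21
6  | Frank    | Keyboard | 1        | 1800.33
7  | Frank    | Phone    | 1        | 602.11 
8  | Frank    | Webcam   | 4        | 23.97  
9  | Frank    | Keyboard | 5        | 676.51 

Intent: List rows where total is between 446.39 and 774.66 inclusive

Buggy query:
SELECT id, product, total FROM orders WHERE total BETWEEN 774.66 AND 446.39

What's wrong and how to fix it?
Bug: BETWEEN expects the lower bound first; with 774.66 AND 446.39 the range is empty

Fix: Swap the bounds so the smaller value comes first

Corrected query:
SELECT id, product, total FROM orders WHERE total BETWEEN 446.39 AND 774.66

Result:
id | product  | total 
---+----------+-------
3  | Laptop   | 610.86
7  | Phone    | 602.11
9  | Keyboard | 676.51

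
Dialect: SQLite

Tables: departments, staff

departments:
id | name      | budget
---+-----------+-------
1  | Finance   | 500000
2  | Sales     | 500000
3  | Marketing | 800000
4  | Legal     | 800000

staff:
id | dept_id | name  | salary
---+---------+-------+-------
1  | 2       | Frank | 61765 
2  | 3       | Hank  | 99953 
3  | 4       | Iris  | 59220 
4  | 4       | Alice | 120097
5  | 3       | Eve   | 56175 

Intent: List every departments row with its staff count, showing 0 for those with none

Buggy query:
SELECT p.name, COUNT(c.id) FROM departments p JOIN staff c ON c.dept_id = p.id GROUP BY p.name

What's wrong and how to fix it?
Bug: INNER JOIN drops departments rows that have no matching staff rows

Fix: Switch to LEFT JOIN to retain unmatched parent rows

Corrected query:
SELECT p.name, COUNT(c.id) FROM departments p LEFT JOIN staff c ON c.dept_id = p.id GROUP BY p.name

Result:
name      | COUNT(c.id)
----------+------------
Finance   | 0          
Legal     | 2          
Marketing | 2          
Sales     | 1          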